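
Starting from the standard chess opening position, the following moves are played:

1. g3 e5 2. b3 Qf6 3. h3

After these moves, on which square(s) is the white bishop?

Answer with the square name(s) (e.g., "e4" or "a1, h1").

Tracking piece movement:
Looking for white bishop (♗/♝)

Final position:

  a b c d e f g h
  ─────────────────
8│♜ ♞ ♝ · ♚ ♝ ♞ ♜│8
7│♟ ♟ ♟ ♟ · ♟ ♟ ♟│7
6│· · · · · ♛ · ·│6
5│· · · · ♟ · · ·│5
4│· · · · · · · ·│4
3│· ♙ · · · · ♙ ♙│3
2│♙ · ♙ ♙ ♙ ♙ · ·│2
1│♖ ♘ ♗ ♕ ♔ ♗ ♘ ♖│1
  ─────────────────
  a b c d e f g h


c1, f1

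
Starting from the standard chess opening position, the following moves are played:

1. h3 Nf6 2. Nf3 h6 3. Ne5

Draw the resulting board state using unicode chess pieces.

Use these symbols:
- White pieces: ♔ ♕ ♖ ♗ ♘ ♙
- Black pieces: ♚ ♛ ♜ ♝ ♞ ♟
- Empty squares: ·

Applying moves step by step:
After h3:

♜ ♞ ♝ ♛ ♚ ♝ ♞ ♜
♟ ♟ ♟ ♟ ♟ ♟ ♟ ♟
· · · · · · · ·
· · · · · · · ·
· · · · · · · ·
· · · · · · · ♙
♙ ♙ ♙ ♙ ♙ ♙ ♙ ·
♖ ♘ ♗ ♕ ♔ ♗ ♘ ♖


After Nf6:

♜ ♞ ♝ ♛ ♚ ♝ · ♜
♟ ♟ ♟ ♟ ♟ ♟ ♟ ♟
· · · · · ♞ · ·
· · · · · · · ·
· · · · · · · ·
· · · · · · · ♙
♙ ♙ ♙ ♙ ♙ ♙ ♙ ·
♖ ♘ ♗ ♕ ♔ ♗ ♘ ♖


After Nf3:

♜ ♞ ♝ ♛ ♚ ♝ · ♜
♟ ♟ ♟ ♟ ♟ ♟ ♟ ♟
· · · · · ♞ · ·
· · · · · · · ·
· · · · · · · ·
· · · · · ♘ · ♙
♙ ♙ ♙ ♙ ♙ ♙ ♙ ·
♖ ♘ ♗ ♕ ♔ ♗ · ♖


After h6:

♜ ♞ ♝ ♛ ♚ ♝ · ♜
♟ ♟ ♟ ♟ ♟ ♟ ♟ ·
· · · · · ♞ · ♟
· · · · · · · ·
· · · · · · · ·
· · · · · ♘ · ♙
♙ ♙ ♙ ♙ ♙ ♙ ♙ ·
♖ ♘ ♗ ♕ ♔ ♗ · ♖


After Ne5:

♜ ♞ ♝ ♛ ♚ ♝ · ♜
♟ ♟ ♟ ♟ ♟ ♟ ♟ ·
· · · · · ♞ · ♟
· · · · ♘ · · ·
· · · · · · · ·
· · · · · · · ♙
♙ ♙ ♙ ♙ ♙ ♙ ♙ ·
♖ ♘ ♗ ♕ ♔ ♗ · ♖



  a b c d e f g h
  ─────────────────
8│♜ ♞ ♝ ♛ ♚ ♝ · ♜│8
7│♟ ♟ ♟ ♟ ♟ ♟ ♟ ·│7
6│· · · · · ♞ · ♟│6
5│· · · · ♘ · · ·│5
4│· · · · · · · ·│4
3│· · · · · · · ♙│3
2│♙ ♙ ♙ ♙ ♙ ♙ ♙ ·│2
1│♖ ♘ ♗ ♕ ♔ ♗ · ♖│1
  ─────────────────
  a b c d e f g h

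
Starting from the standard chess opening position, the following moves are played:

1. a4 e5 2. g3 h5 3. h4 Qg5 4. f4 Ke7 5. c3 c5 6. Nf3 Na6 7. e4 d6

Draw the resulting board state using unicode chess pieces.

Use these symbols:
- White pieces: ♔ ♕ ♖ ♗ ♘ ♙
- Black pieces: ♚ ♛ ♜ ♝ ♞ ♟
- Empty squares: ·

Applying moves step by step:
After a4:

♜ ♞ ♝ ♛ ♚ ♝ ♞ ♜
♟ ♟ ♟ ♟ ♟ ♟ ♟ ♟
· · · · · · · ·
· · · · · · · ·
♙ · · · · · · ·
· · · · · · · ·
· ♙ ♙ ♙ ♙ ♙ ♙ ♙
♖ ♘ ♗ ♕ ♔ ♗ ♘ ♖


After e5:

♜ ♞ ♝ ♛ ♚ ♝ ♞ ♜
♟ ♟ ♟ ♟ · ♟ ♟ ♟
· · · · · · · ·
· · · · ♟ · · ·
♙ · · · · · · ·
· · · · · · · ·
· ♙ ♙ ♙ ♙ ♙ ♙ ♙
♖ ♘ ♗ ♕ ♔ ♗ ♘ ♖


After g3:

♜ ♞ ♝ ♛ ♚ ♝ ♞ ♜
♟ ♟ ♟ ♟ · ♟ ♟ ♟
· · · · · · · ·
· · · · ♟ · · ·
♙ · · · · · · ·
· · · · · · ♙ ·
· ♙ ♙ ♙ ♙ ♙ · ♙
♖ ♘ ♗ ♕ ♔ ♗ ♘ ♖


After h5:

♜ ♞ ♝ ♛ ♚ ♝ ♞ ♜
♟ ♟ ♟ ♟ · ♟ ♟ ·
· · · · · · · ·
· · · · ♟ · · ♟
♙ · · · · · · ·
· · · · · · ♙ ·
· ♙ ♙ ♙ ♙ ♙ · ♙
♖ ♘ ♗ ♕ ♔ ♗ ♘ ♖


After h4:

♜ ♞ ♝ ♛ ♚ ♝ ♞ ♜
♟ ♟ ♟ ♟ · ♟ ♟ ·
· · · · · · · ·
· · · · ♟ · · ♟
♙ · · · · · · ♙
· · · · · · ♙ ·
· ♙ ♙ ♙ ♙ ♙ · ·
♖ ♘ ♗ ♕ ♔ ♗ ♘ ♖


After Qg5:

♜ ♞ ♝ · ♚ ♝ ♞ ♜
♟ ♟ ♟ ♟ · ♟ ♟ ·
· · · · · · · ·
· · · · ♟ · ♛ ♟
♙ · · · · · · ♙
· · · · · · ♙ ·
· ♙ ♙ ♙ ♙ ♙ · ·
♖ ♘ ♗ ♕ ♔ ♗ ♘ ♖


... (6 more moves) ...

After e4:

♜ · ♝ · · ♝ ♞ ♜
♟ ♟ · ♟ ♚ ♟ ♟ ·
♞ · · · · · · ·
· · ♟ · ♟ · ♛ ♟
♙ · · · ♙ ♙ · ♙
· · ♙ · · ♘ ♙ ·
· ♙ · ♙ · · · ·
♖ ♘ ♗ ♕ ♔ ♗ · ♖


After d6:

♜ · ♝ · · ♝ ♞ ♜
♟ ♟ · · ♚ ♟ ♟ ·
♞ · · ♟ · · · ·
· · ♟ · ♟ · ♛ ♟
♙ · · · ♙ ♙ · ♙
· · ♙ · · ♘ ♙ ·
· ♙ · ♙ · · · ·
♖ ♘ ♗ ♕ ♔ ♗ · ♖



  a b c d e f g h
  ─────────────────
8│♜ · ♝ · · ♝ ♞ ♜│8
7│♟ ♟ · · ♚ ♟ ♟ ·│7
6│♞ · · ♟ · · · ·│6
5│· · ♟ · ♟ · ♛ ♟│5
4│♙ · · · ♙ ♙ · ♙│4
3│· · ♙ · · ♘ ♙ ·│3
2│· ♙ · ♙ · · · ·│2
1│♖ ♘ ♗ ♕ ♔ ♗ · ♖│1
  ─────────────────
  a b c d e f g h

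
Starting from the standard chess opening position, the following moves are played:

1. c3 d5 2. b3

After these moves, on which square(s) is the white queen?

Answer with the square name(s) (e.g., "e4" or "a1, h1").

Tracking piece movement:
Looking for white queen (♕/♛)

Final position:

  a b c d e f g h
  ─────────────────
8│♜ ♞ ♝ ♛ ♚ ♝ ♞ ♜│8
7│♟ ♟ ♟ · ♟ ♟ ♟ ♟│7
6│· · · · · · · ·│6
5│· · · ♟ · · · ·│5
4│· · · · · · · ·│4
3│· ♙ ♙ · · · · ·│3
2│♙ · · ♙ ♙ ♙ ♙ ♙│2
1│♖ ♘ ♗ ♕ ♔ ♗ ♘ ♖│1
  ─────────────────
  a b c d e f g h


d1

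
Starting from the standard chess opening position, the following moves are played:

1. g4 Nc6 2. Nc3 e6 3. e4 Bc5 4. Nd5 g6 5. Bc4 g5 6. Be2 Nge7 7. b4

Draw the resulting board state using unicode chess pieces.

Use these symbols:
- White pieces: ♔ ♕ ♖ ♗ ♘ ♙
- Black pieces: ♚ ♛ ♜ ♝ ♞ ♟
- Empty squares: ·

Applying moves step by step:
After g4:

♜ ♞ ♝ ♛ ♚ ♝ ♞ ♜
♟ ♟ ♟ ♟ ♟ ♟ ♟ ♟
· · · · · · · ·
· · · · · · · ·
· · · · · · ♙ ·
· · · · · · · ·
♙ ♙ ♙ ♙ ♙ ♙ · ♙
♖ ♘ ♗ ♕ ♔ ♗ ♘ ♖


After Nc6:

♜ · ♝ ♛ ♚ ♝ ♞ ♜
♟ ♟ ♟ ♟ ♟ ♟ ♟ ♟
· · ♞ · · · · ·
· · · · · · · ·
· · · · · · ♙ ·
· · · · · · · ·
♙ ♙ ♙ ♙ ♙ ♙ · ♙
♖ ♘ ♗ ♕ ♔ ♗ ♘ ♖


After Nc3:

♜ · ♝ ♛ ♚ ♝ ♞ ♜
♟ ♟ ♟ ♟ ♟ ♟ ♟ ♟
· · ♞ · · · · ·
· · · · · · · ·
· · · · · · ♙ ·
· · ♘ · · · · ·
♙ ♙ ♙ ♙ ♙ ♙ · ♙
♖ · ♗ ♕ ♔ ♗ ♘ ♖


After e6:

♜ · ♝ ♛ ♚ ♝ ♞ ♜
♟ ♟ ♟ ♟ · ♟ ♟ ♟
· · ♞ · ♟ · · ·
· · · · · · · ·
· · · · · · ♙ ·
· · ♘ · · · · ·
♙ ♙ ♙ ♙ ♙ ♙ · ♙
♖ · ♗ ♕ ♔ ♗ ♘ ♖


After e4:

♜ · ♝ ♛ ♚ ♝ ♞ ♜
♟ ♟ ♟ ♟ · ♟ ♟ ♟
· · ♞ · ♟ · · ·
· · · · · · · ·
· · · · ♙ · ♙ ·
· · ♘ · · · · ·
♙ ♙ ♙ ♙ · ♙ · ♙
♖ · ♗ ♕ ♔ ♗ ♘ ♖


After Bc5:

♜ · ♝ ♛ ♚ · ♞ ♜
♟ ♟ ♟ ♟ · ♟ ♟ ♟
· · ♞ · ♟ · · ·
· · ♝ · · · · ·
· · · · ♙ · ♙ ·
· · ♘ · · · · ·
♙ ♙ ♙ ♙ · ♙ · ♙
♖ · ♗ ♕ ♔ ♗ ♘ ♖


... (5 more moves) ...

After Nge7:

♜ · ♝ ♛ ♚ · · ♜
♟ ♟ ♟ ♟ ♞ ♟ · ♟
· · ♞ · ♟ · · ·
· · ♝ ♘ · · ♟ ·
· · · · ♙ · ♙ ·
· · · · · · · ·
♙ ♙ ♙ ♙ ♗ ♙ · ♙
♖ · ♗ ♕ ♔ · ♘ ♖


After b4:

♜ · ♝ ♛ ♚ · · ♜
♟ ♟ ♟ ♟ ♞ ♟ · ♟
· · ♞ · ♟ · · ·
· · ♝ ♘ · · ♟ ·
· ♙ · · ♙ · ♙ ·
· · · · · · · ·
♙ · ♙ ♙ ♗ ♙ · ♙
♖ · ♗ ♕ ♔ · ♘ ♖



  a b c d e f g h
  ─────────────────
8│♜ · ♝ ♛ ♚ · · ♜│8
7│♟ ♟ ♟ ♟ ♞ ♟ · ♟│7
6│· · ♞ · ♟ · · ·│6
5│· · ♝ ♘ · · ♟ ·│5
4│· ♙ · · ♙ · ♙ ·│4
3│· · · · · · · ·│3
2│♙ · ♙ ♙ ♗ ♙ · ♙│2
1│♖ · ♗ ♕ ♔ · ♘ ♖│1
  ─────────────────
  a b c d e f g h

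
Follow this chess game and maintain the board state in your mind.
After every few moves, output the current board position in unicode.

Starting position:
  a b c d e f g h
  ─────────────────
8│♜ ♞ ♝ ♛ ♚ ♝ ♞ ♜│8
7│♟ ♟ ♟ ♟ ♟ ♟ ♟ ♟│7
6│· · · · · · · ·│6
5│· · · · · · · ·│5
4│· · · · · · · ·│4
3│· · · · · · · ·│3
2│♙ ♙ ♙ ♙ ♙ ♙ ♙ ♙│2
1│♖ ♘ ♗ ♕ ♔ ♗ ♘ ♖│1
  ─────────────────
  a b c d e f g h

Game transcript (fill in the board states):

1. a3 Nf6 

  a b c d e f g h
  ─────────────────
8│♜ ♞ ♝ ♛ ♚ ♝ · ♜│8
7│♟ ♟ ♟ ♟ ♟ ♟ ♟ ♟│7
6│· · · · · ♞ · ·│6
5│· · · · · · · ·│5
4│· · · · · · · ·│4
3│♙ · · · · · · ·│3
2│· ♙ ♙ ♙ ♙ ♙ ♙ ♙│2
1│♖ ♘ ♗ ♕ ♔ ♗ ♘ ♖│1
  ─────────────────
  a b c d e f g h

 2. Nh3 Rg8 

  a b c d e f g h
  ─────────────────
8│♜ ♞ ♝ ♛ ♚ ♝ ♜ ·│8
7│♟ ♟ ♟ ♟ ♟ ♟ ♟ ♟│7
6│· · · · · ♞ · ·│6
5│· · · · · · · ·│5
4│· · · · · · · ·│4
3│♙ · · · · · · ♘│3
2│· ♙ ♙ ♙ ♙ ♙ ♙ ♙│2
1│♖ ♘ ♗ ♕ ♔ ♗ · ♖│1
  ─────────────────
  a b c d e f g h

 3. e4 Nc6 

  a b c d e f g h
  ─────────────────
8│♜ · ♝ ♛ ♚ ♝ ♜ ·│8
7│♟ ♟ ♟ ♟ ♟ ♟ ♟ ♟│7
6│· · ♞ · · ♞ · ·│6
5│· · · · · · · ·│5
4│· · · · ♙ · · ·│4
3│♙ · · · · · · ♘│3
2│· ♙ ♙ ♙ · ♙ ♙ ♙│2
1│♖ ♘ ♗ ♕ ♔ ♗ · ♖│1
  ─────────────────
  a b c d e f g h

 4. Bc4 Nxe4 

  a b c d e f g h
  ─────────────────
8│♜ · ♝ ♛ ♚ ♝ ♜ ·│8
7│♟ ♟ ♟ ♟ ♟ ♟ ♟ ♟│7
6│· · ♞ · · · · ·│6
5│· · · · · · · ·│5
4│· · ♗ · ♞ · · ·│4
3│♙ · · · · · · ♘│3
2│· ♙ ♙ ♙ · ♙ ♙ ♙│2
1│♖ ♘ ♗ ♕ ♔ · · ♖│1
  ─────────────────
  a b c d e f g h

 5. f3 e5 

  a b c d e f g h
  ─────────────────
8│♜ · ♝ ♛ ♚ ♝ ♜ ·│8
7│♟ ♟ ♟ ♟ · ♟ ♟ ♟│7
6│· · ♞ · · · · ·│6
5│· · · · ♟ · · ·│5
4│· · ♗ · ♞ · · ·│4
3│♙ · · · · ♙ · ♘│3
2│· ♙ ♙ ♙ · · ♙ ♙│2
1│♖ ♘ ♗ ♕ ♔ · · ♖│1
  ─────────────────
  a b c d e f g h



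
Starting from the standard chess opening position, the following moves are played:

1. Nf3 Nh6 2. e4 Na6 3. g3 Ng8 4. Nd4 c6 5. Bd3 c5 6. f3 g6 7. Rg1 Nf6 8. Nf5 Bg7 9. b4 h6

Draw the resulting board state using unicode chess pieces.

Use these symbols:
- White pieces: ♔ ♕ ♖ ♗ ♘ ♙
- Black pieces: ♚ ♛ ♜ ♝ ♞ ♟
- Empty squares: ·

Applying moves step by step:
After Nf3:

♜ ♞ ♝ ♛ ♚ ♝ ♞ ♜
♟ ♟ ♟ ♟ ♟ ♟ ♟ ♟
· · · · · · · ·
· · · · · · · ·
· · · · · · · ·
· · · · · ♘ · ·
♙ ♙ ♙ ♙ ♙ ♙ ♙ ♙
♖ ♘ ♗ ♕ ♔ ♗ · ♖


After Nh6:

♜ ♞ ♝ ♛ ♚ ♝ · ♜
♟ ♟ ♟ ♟ ♟ ♟ ♟ ♟
· · · · · · · ♞
· · · · · · · ·
· · · · · · · ·
· · · · · ♘ · ·
♙ ♙ ♙ ♙ ♙ ♙ ♙ ♙
♖ ♘ ♗ ♕ ♔ ♗ · ♖


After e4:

♜ ♞ ♝ ♛ ♚ ♝ · ♜
♟ ♟ ♟ ♟ ♟ ♟ ♟ ♟
· · · · · · · ♞
· · · · · · · ·
· · · · ♙ · · ·
· · · · · ♘ · ·
♙ ♙ ♙ ♙ · ♙ ♙ ♙
♖ ♘ ♗ ♕ ♔ ♗ · ♖


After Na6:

♜ · ♝ ♛ ♚ ♝ · ♜
♟ ♟ ♟ ♟ ♟ ♟ ♟ ♟
♞ · · · · · · ♞
· · · · · · · ·
· · · · ♙ · · ·
· · · · · ♘ · ·
♙ ♙ ♙ ♙ · ♙ ♙ ♙
♖ ♘ ♗ ♕ ♔ ♗ · ♖


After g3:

♜ · ♝ ♛ ♚ ♝ · ♜
♟ ♟ ♟ ♟ ♟ ♟ ♟ ♟
♞ · · · · · · ♞
· · · · · · · ·
· · · · ♙ · · ·
· · · · · ♘ ♙ ·
♙ ♙ ♙ ♙ · ♙ · ♙
♖ ♘ ♗ ♕ ♔ ♗ · ♖


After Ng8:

♜ · ♝ ♛ ♚ ♝ ♞ ♜
♟ ♟ ♟ ♟ ♟ ♟ ♟ ♟
♞ · · · · · · ·
· · · · · · · ·
· · · · ♙ · · ·
· · · · · ♘ ♙ ·
♙ ♙ ♙ ♙ · ♙ · ♙
♖ ♘ ♗ ♕ ♔ ♗ · ♖


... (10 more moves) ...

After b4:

♜ · ♝ ♛ ♚ · · ♜
♟ ♟ · ♟ ♟ ♟ ♝ ♟
♞ · · · · ♞ ♟ ·
· · ♟ · · ♘ · ·
· ♙ · · ♙ · · ·
· · · ♗ · ♙ ♙ ·
♙ · ♙ ♙ · · · ♙
♖ ♘ ♗ ♕ ♔ · ♖ ·


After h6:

♜ · ♝ ♛ ♚ · · ♜
♟ ♟ · ♟ ♟ ♟ ♝ ·
♞ · · · · ♞ ♟ ♟
· · ♟ · · ♘ · ·
· ♙ · · ♙ · · ·
· · · ♗ · ♙ ♙ ·
♙ · ♙ ♙ · · · ♙
♖ ♘ ♗ ♕ ♔ · ♖ ·



  a b c d e f g h
  ─────────────────
8│♜ · ♝ ♛ ♚ · · ♜│8
7│♟ ♟ · ♟ ♟ ♟ ♝ ·│7
6│♞ · · · · ♞ ♟ ♟│6
5│· · ♟ · · ♘ · ·│5
4│· ♙ · · ♙ · · ·│4
3│· · · ♗ · ♙ ♙ ·│3
2│♙ · ♙ ♙ · · · ♙│2
1│♖ ♘ ♗ ♕ ♔ · ♖ ·│1
  ─────────────────
  a b c d e f g h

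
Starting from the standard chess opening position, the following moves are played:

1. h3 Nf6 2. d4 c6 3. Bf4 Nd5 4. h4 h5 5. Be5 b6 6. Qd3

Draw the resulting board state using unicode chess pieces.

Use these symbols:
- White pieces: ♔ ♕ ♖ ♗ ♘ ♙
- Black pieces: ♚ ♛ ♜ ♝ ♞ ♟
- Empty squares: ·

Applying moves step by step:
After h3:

♜ ♞ ♝ ♛ ♚ ♝ ♞ ♜
♟ ♟ ♟ ♟ ♟ ♟ ♟ ♟
· · · · · · · ·
· · · · · · · ·
· · · · · · · ·
· · · · · · · ♙
♙ ♙ ♙ ♙ ♙ ♙ ♙ ·
♖ ♘ ♗ ♕ ♔ ♗ ♘ ♖


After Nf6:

♜ ♞ ♝ ♛ ♚ ♝ · ♜
♟ ♟ ♟ ♟ ♟ ♟ ♟ ♟
· · · · · ♞ · ·
· · · · · · · ·
· · · · · · · ·
· · · · · · · ♙
♙ ♙ ♙ ♙ ♙ ♙ ♙ ·
♖ ♘ ♗ ♕ ♔ ♗ ♘ ♖


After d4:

♜ ♞ ♝ ♛ ♚ ♝ · ♜
♟ ♟ ♟ ♟ ♟ ♟ ♟ ♟
· · · · · ♞ · ·
· · · · · · · ·
· · · ♙ · · · ·
· · · · · · · ♙
♙ ♙ ♙ · ♙ ♙ ♙ ·
♖ ♘ ♗ ♕ ♔ ♗ ♘ ♖


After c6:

♜ ♞ ♝ ♛ ♚ ♝ · ♜
♟ ♟ · ♟ ♟ ♟ ♟ ♟
· · ♟ · · ♞ · ·
· · · · · · · ·
· · · ♙ · · · ·
· · · · · · · ♙
♙ ♙ ♙ · ♙ ♙ ♙ ·
♖ ♘ ♗ ♕ ♔ ♗ ♘ ♖


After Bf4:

♜ ♞ ♝ ♛ ♚ ♝ · ♜
♟ ♟ · ♟ ♟ ♟ ♟ ♟
· · ♟ · · ♞ · ·
· · · · · · · ·
· · · ♙ · ♗ · ·
· · · · · · · ♙
♙ ♙ ♙ · ♙ ♙ ♙ ·
♖ ♘ · ♕ ♔ ♗ ♘ ♖


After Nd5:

♜ ♞ ♝ ♛ ♚ ♝ · ♜
♟ ♟ · ♟ ♟ ♟ ♟ ♟
· · ♟ · · · · ·
· · · ♞ · · · ·
· · · ♙ · ♗ · ·
· · · · · · · ♙
♙ ♙ ♙ · ♙ ♙ ♙ ·
♖ ♘ · ♕ ♔ ♗ ♘ ♖


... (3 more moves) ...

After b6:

♜ ♞ ♝ ♛ ♚ ♝ · ♜
♟ · · ♟ ♟ ♟ ♟ ·
· ♟ ♟ · · · · ·
· · · ♞ ♗ · · ♟
· · · ♙ · · · ♙
· · · · · · · ·
♙ ♙ ♙ · ♙ ♙ ♙ ·
♖ ♘ · ♕ ♔ ♗ ♘ ♖


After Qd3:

♜ ♞ ♝ ♛ ♚ ♝ · ♜
♟ · · ♟ ♟ ♟ ♟ ·
· ♟ ♟ · · · · ·
· · · ♞ ♗ · · ♟
· · · ♙ · · · ♙
· · · ♕ · · · ·
♙ ♙ ♙ · ♙ ♙ ♙ ·
♖ ♘ · · ♔ ♗ ♘ ♖



  a b c d e f g h
  ─────────────────
8│♜ ♞ ♝ ♛ ♚ ♝ · ♜│8
7│♟ · · ♟ ♟ ♟ ♟ ·│7
6│· ♟ ♟ · · · · ·│6
5│· · · ♞ ♗ · · ♟│5
4│· · · ♙ · · · ♙│4
3│· · · ♕ · · · ·│3
2│♙ ♙ ♙ · ♙ ♙ ♙ ·│2
1│♖ ♘ · · ♔ ♗ ♘ ♖│1
  ─────────────────
  a b c d e f g h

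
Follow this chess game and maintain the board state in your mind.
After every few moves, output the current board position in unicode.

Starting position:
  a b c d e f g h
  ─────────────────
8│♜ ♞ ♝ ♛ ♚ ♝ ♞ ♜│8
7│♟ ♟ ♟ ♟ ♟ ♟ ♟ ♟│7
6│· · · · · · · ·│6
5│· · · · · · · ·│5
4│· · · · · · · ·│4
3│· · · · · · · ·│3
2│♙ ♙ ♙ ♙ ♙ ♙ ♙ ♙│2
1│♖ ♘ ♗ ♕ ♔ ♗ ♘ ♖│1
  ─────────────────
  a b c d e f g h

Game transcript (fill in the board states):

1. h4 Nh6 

  a b c d e f g h
  ─────────────────
8│♜ ♞ ♝ ♛ ♚ ♝ · ♜│8
7│♟ ♟ ♟ ♟ ♟ ♟ ♟ ♟│7
6│· · · · · · · ♞│6
5│· · · · · · · ·│5
4│· · · · · · · ♙│4
3│· · · · · · · ·│3
2│♙ ♙ ♙ ♙ ♙ ♙ ♙ ·│2
1│♖ ♘ ♗ ♕ ♔ ♗ ♘ ♖│1
  ─────────────────
  a b c d e f g h

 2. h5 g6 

  a b c d e f g h
  ─────────────────
8│♜ ♞ ♝ ♛ ♚ ♝ · ♜│8
7│♟ ♟ ♟ ♟ ♟ ♟ · ♟│7
6│· · · · · · ♟ ♞│6
5│· · · · · · · ♙│5
4│· · · · · · · ·│4
3│· · · · · · · ·│3
2│♙ ♙ ♙ ♙ ♙ ♙ ♙ ·│2
1│♖ ♘ ♗ ♕ ♔ ♗ ♘ ♖│1
  ─────────────────
  a b c d e f g h

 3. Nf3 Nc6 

  a b c d e f g h
  ─────────────────
8│♜ · ♝ ♛ ♚ ♝ · ♜│8
7│♟ ♟ ♟ ♟ ♟ ♟ · ♟│7
6│· · ♞ · · · ♟ ♞│6
5│· · · · · · · ♙│5
4│· · · · · · · ·│4
3│· · · · · ♘ · ·│3
2│♙ ♙ ♙ ♙ ♙ ♙ ♙ ·│2
1│♖ ♘ ♗ ♕ ♔ ♗ · ♖│1
  ─────────────────
  a b c d e f g h

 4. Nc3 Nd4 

  a b c d e f g h
  ─────────────────
8│♜ · ♝ ♛ ♚ ♝ · ♜│8
7│♟ ♟ ♟ ♟ ♟ ♟ · ♟│7
6│· · · · · · ♟ ♞│6
5│· · · · · · · ♙│5
4│· · · ♞ · · · ·│4
3│· · ♘ · · ♘ · ·│3
2│♙ ♙ ♙ ♙ ♙ ♙ ♙ ·│2
1│♖ · ♗ ♕ ♔ ♗ · ♖│1
  ─────────────────
  a b c d e f g h

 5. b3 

  a b c d e f g h
  ─────────────────
8│♜ · ♝ ♛ ♚ ♝ · ♜│8
7│♟ ♟ ♟ ♟ ♟ ♟ · ♟│7
6│· · · · · · ♟ ♞│6
5│· · · · · · · ♙│5
4│· · · ♞ · · · ·│4
3│· ♙ ♘ · · ♘ · ·│3
2│♙ · ♙ ♙ ♙ ♙ ♙ ·│2
1│♖ · ♗ ♕ ♔ ♗ · ♖│1
  ─────────────────
  a b c d e f g h


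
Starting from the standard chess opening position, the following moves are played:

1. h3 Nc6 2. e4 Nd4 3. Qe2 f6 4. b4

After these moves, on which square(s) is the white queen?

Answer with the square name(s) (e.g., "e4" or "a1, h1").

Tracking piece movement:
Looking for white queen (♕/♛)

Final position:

  a b c d e f g h
  ─────────────────
8│♜ · ♝ ♛ ♚ ♝ ♞ ♜│8
7│♟ ♟ ♟ ♟ ♟ · ♟ ♟│7
6│· · · · · ♟ · ·│6
5│· · · · · · · ·│5
4│· ♙ · ♞ ♙ · · ·│4
3│· · · · · · · ♙│3
2│♙ · ♙ ♙ ♕ ♙ ♙ ·│2
1│♖ ♘ ♗ · ♔ ♗ ♘ ♖│1
  ─────────────────
  a b c d e f g h


e2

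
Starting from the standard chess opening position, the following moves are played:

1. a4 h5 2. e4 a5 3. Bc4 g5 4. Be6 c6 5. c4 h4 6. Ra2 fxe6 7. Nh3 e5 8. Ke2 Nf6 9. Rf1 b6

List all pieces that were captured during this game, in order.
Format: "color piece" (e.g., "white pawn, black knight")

Tracking captures:
  fxe6: captured white bishop

white bishop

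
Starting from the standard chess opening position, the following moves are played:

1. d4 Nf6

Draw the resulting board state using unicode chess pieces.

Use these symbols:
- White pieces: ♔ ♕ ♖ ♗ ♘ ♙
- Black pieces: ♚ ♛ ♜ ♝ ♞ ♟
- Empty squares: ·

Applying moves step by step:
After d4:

♜ ♞ ♝ ♛ ♚ ♝ ♞ ♜
♟ ♟ ♟ ♟ ♟ ♟ ♟ ♟
· · · · · · · ·
· · · · · · · ·
· · · ♙ · · · ·
· · · · · · · ·
♙ ♙ ♙ · ♙ ♙ ♙ ♙
♖ ♘ ♗ ♕ ♔ ♗ ♘ ♖


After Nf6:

♜ ♞ ♝ ♛ ♚ ♝ · ♜
♟ ♟ ♟ ♟ ♟ ♟ ♟ ♟
· · · · · ♞ · ·
· · · · · · · ·
· · · ♙ · · · ·
· · · · · · · ·
♙ ♙ ♙ · ♙ ♙ ♙ ♙
♖ ♘ ♗ ♕ ♔ ♗ ♘ ♖



  a b c d e f g h
  ─────────────────
8│♜ ♞ ♝ ♛ ♚ ♝ · ♜│8
7│♟ ♟ ♟ ♟ ♟ ♟ ♟ ♟│7
6│· · · · · ♞ · ·│6
5│· · · · · · · ·│5
4│· · · ♙ · · · ·│4
3│· · · · · · · ·│3
2│♙ ♙ ♙ · ♙ ♙ ♙ ♙│2
1│♖ ♘ ♗ ♕ ♔ ♗ ♘ ♖│1
  ─────────────────
  a b c d e f g h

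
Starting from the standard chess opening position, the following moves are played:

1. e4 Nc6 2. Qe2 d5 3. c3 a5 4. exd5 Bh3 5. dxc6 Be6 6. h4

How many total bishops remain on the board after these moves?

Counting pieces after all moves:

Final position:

  a b c d e f g h
  ─────────────────
8│♜ · · ♛ ♚ ♝ ♞ ♜│8
7│· ♟ ♟ · ♟ ♟ ♟ ♟│7
6│· · ♙ · ♝ · · ·│6
5│♟ · · · · · · ·│5
4│· · · · · · · ♙│4
3│· · ♙ · · · · ·│3
2│♙ ♙ · ♙ ♕ ♙ ♙ ·│2
1│♖ ♘ ♗ · ♔ ♗ ♘ ♖│1
  ─────────────────
  a b c d e f g h


4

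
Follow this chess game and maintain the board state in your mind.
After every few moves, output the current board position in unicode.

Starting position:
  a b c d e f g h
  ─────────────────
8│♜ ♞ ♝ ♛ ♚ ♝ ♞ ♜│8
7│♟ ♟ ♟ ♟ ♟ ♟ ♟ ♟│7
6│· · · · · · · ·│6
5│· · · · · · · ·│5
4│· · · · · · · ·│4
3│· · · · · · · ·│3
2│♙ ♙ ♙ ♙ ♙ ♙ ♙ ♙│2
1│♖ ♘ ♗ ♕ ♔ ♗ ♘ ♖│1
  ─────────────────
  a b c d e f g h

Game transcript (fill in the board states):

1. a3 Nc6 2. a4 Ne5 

  a b c d e f g h
  ─────────────────
8│♜ · ♝ ♛ ♚ ♝ ♞ ♜│8
7│♟ ♟ ♟ ♟ ♟ ♟ ♟ ♟│7
6│· · · · · · · ·│6
5│· · · · ♞ · · ·│5
4│♙ · · · · · · ·│4
3│· · · · · · · ·│3
2│· ♙ ♙ ♙ ♙ ♙ ♙ ♙│2
1│♖ ♘ ♗ ♕ ♔ ♗ ♘ ♖│1
  ─────────────────
  a b c d e f g h

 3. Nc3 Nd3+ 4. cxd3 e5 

  a b c d e f g h
  ─────────────────
8│♜ · ♝ ♛ ♚ ♝ ♞ ♜│8
7│♟ ♟ ♟ ♟ · ♟ ♟ ♟│7
6│· · · · · · · ·│6
5│· · · · ♟ · · ·│5
4│♙ · · · · · · ·│4
3│· · ♘ ♙ · · · ·│3
2│· ♙ · ♙ ♙ ♙ ♙ ♙│2
1│♖ · ♗ ♕ ♔ ♗ ♘ ♖│1
  ─────────────────
  a b c d e f g h

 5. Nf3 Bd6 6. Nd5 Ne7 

  a b c d e f g h
  ─────────────────
8│♜ · ♝ ♛ ♚ · · ♜│8
7│♟ ♟ ♟ ♟ ♞ ♟ ♟ ♟│7
6│· · · ♝ · · · ·│6
5│· · · ♘ ♟ · · ·│5
4│♙ · · · · · · ·│4
3│· · · ♙ · ♘ · ·│3
2│· ♙ · ♙ ♙ ♙ ♙ ♙│2
1│♖ · ♗ ♕ ♔ ♗ · ♖│1
  ─────────────────
  a b c d e f g h



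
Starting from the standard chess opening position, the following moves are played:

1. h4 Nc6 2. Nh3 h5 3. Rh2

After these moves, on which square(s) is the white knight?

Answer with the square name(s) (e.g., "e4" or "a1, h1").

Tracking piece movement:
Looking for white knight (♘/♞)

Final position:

  a b c d e f g h
  ─────────────────
8│♜ · ♝ ♛ ♚ ♝ ♞ ♜│8
7│♟ ♟ ♟ ♟ ♟ ♟ ♟ ·│7
6│· · ♞ · · · · ·│6
5│· · · · · · · ♟│5
4│· · · · · · · ♙│4
3│· · · · · · · ♘│3
2│♙ ♙ ♙ ♙ ♙ ♙ ♙ ♖│2
1│♖ ♘ ♗ ♕ ♔ ♗ · ·│1
  ─────────────────
  a b c d e f g h


b1, h3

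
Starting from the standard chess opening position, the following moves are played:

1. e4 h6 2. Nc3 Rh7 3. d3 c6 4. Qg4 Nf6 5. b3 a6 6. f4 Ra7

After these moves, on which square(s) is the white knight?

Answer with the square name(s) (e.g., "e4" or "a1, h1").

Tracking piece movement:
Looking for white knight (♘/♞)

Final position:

  a b c d e f g h
  ─────────────────
8│· ♞ ♝ ♛ ♚ ♝ · ·│8
7│♜ ♟ · ♟ ♟ ♟ ♟ ♜│7
6│♟ · ♟ · · ♞ · ♟│6
5│· · · · · · · ·│5
4│· · · · ♙ ♙ ♕ ·│4
3│· ♙ ♘ ♙ · · · ·│3
2│♙ · ♙ · · · ♙ ♙│2
1│♖ · ♗ · ♔ ♗ ♘ ♖│1
  ─────────────────
  a b c d e f g h


c3, g1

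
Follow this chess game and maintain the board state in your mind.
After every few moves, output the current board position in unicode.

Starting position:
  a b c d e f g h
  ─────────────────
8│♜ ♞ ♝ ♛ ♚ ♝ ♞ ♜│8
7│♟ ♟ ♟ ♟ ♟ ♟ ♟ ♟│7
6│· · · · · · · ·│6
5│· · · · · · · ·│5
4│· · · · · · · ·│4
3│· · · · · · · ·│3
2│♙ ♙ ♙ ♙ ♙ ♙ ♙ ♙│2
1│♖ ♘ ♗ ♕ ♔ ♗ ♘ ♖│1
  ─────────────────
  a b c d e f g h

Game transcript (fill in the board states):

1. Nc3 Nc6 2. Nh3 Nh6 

  a b c d e f g h
  ─────────────────
8│♜ · ♝ ♛ ♚ ♝ · ♜│8
7│♟ ♟ ♟ ♟ ♟ ♟ ♟ ♟│7
6│· · ♞ · · · · ♞│6
5│· · · · · · · ·│5
4│· · · · · · · ·│4
3│· · ♘ · · · · ♘│3
2│♙ ♙ ♙ ♙ ♙ ♙ ♙ ♙│2
1│♖ · ♗ ♕ ♔ ♗ · ♖│1
  ─────────────────
  a b c d e f g h

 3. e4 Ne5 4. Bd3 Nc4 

  a b c d e f g h
  ─────────────────
8│♜ · ♝ ♛ ♚ ♝ · ♜│8
7│♟ ♟ ♟ ♟ ♟ ♟ ♟ ♟│7
6│· · · · · · · ♞│6
5│· · · · · · · ·│5
4│· · ♞ · ♙ · · ·│4
3│· · ♘ ♗ · · · ♘│3
2│♙ ♙ ♙ ♙ · ♙ ♙ ♙│2
1│♖ · ♗ ♕ ♔ · · ♖│1
  ─────────────────
  a b c d e f g h

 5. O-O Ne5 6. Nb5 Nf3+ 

  a b c d e f g h
  ─────────────────
8│♜ · ♝ ♛ ♚ ♝ · ♜│8
7│♟ ♟ ♟ ♟ ♟ ♟ ♟ ♟│7
6│· · · · · · · ♞│6
5│· ♘ · · · · · ·│5
4│· · · · ♙ · · ·│4
3│· · · ♗ · ♞ · ♘│3
2│♙ ♙ ♙ ♙ · ♙ ♙ ♙│2
1│♖ · ♗ ♕ · ♖ ♔ ·│1
  ─────────────────
  a b c d e f g h

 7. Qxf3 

  a b c d e f g h
  ─────────────────
8│♜ · ♝ ♛ ♚ ♝ · ♜│8
7│♟ ♟ ♟ ♟ ♟ ♟ ♟ ♟│7
6│· · · · · · · ♞│6
5│· ♘ · · · · · ·│5
4│· · · · ♙ · · ·│4
3│· · · ♗ · ♕ · ♘│3
2│♙ ♙ ♙ ♙ · ♙ ♙ ♙│2
1│♖ · ♗ · · ♖ ♔ ·│1
  ─────────────────
  a b c d e f g h


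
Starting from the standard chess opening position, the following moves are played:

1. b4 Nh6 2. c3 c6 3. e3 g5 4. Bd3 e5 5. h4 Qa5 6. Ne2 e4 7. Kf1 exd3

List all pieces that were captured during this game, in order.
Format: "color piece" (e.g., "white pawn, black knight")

Tracking captures:
  exd3: captured white bishop

white bishop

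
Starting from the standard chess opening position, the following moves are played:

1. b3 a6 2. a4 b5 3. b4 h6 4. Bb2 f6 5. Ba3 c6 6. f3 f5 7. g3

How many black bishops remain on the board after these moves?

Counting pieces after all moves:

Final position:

  a b c d e f g h
  ─────────────────
8│♜ ♞ ♝ ♛ ♚ ♝ ♞ ♜│8
7│· · · ♟ ♟ · ♟ ·│7
6│♟ · ♟ · · · · ♟│6
5│· ♟ · · · ♟ · ·│5
4│♙ ♙ · · · · · ·│4
3│♗ · · · · ♙ ♙ ·│3
2│· · ♙ ♙ ♙ · · ♙│2
1│♖ ♘ · ♕ ♔ ♗ ♘ ♖│1
  ─────────────────
  a b c d e f g h


2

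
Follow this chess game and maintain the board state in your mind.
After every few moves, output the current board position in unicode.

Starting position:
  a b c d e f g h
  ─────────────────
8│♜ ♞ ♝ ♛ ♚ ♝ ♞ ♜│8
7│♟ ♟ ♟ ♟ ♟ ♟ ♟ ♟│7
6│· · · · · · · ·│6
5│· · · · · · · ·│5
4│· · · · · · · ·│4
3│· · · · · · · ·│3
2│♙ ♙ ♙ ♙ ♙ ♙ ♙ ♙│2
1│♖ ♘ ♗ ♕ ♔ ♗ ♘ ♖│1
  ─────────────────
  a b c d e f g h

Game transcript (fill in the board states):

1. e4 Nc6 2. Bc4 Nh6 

  a b c d e f g h
  ─────────────────
8│♜ · ♝ ♛ ♚ ♝ · ♜│8
7│♟ ♟ ♟ ♟ ♟ ♟ ♟ ♟│7
6│· · ♞ · · · · ♞│6
5│· · · · · · · ·│5
4│· · ♗ · ♙ · · ·│4
3│· · · · · · · ·│3
2│♙ ♙ ♙ ♙ · ♙ ♙ ♙│2
1│♖ ♘ ♗ ♕ ♔ · ♘ ♖│1
  ─────────────────
  a b c d e f g h

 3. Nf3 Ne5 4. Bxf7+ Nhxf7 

  a b c d e f g h
  ─────────────────
8│♜ · ♝ ♛ ♚ ♝ · ♜│8
7│♟ ♟ ♟ ♟ ♟ ♞ ♟ ♟│7
6│· · · · · · · ·│6
5│· · · · ♞ · · ·│5
4│· · · · ♙ · · ·│4
3│· · · · · ♘ · ·│3
2│♙ ♙ ♙ ♙ · ♙ ♙ ♙│2
1│♖ ♘ ♗ ♕ ♔ · · ♖│1
  ─────────────────
  a b c d e f g h

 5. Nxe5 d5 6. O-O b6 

  a b c d e f g h
  ─────────────────
8│♜ · ♝ ♛ ♚ ♝ · ♜│8
7│♟ · ♟ · ♟ ♞ ♟ ♟│7
6│· ♟ · · · · · ·│6
5│· · · ♟ ♘ · · ·│5
4│· · · · ♙ · · ·│4
3│· · · · · · · ·│3
2│♙ ♙ ♙ ♙ · ♙ ♙ ♙│2
1│♖ ♘ ♗ ♕ · ♖ ♔ ·│1
  ─────────────────
  a b c d e f g h

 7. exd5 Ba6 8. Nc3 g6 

  a b c d e f g h
  ─────────────────
8│♜ · · ♛ ♚ ♝ · ♜│8
7│♟ · ♟ · ♟ ♞ · ♟│7
6│♝ ♟ · · · · ♟ ·│6
5│· · · ♙ ♘ · · ·│5
4│· · · · · · · ·│4
3│· · ♘ · · · · ·│3
2│♙ ♙ ♙ ♙ · ♙ ♙ ♙│2
1│♖ · ♗ ♕ · ♖ ♔ ·│1
  ─────────────────
  a b c d e f g h

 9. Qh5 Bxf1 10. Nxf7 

  a b c d e f g h
  ─────────────────
8│♜ · · ♛ ♚ ♝ · ♜│8
7│♟ · ♟ · ♟ ♘ · ♟│7
6│· ♟ · · · · ♟ ·│6
5│· · · ♙ · · · ♕│5
4│· · · · · · · ·│4
3│· · ♘ · · · · ·│3
2│♙ ♙ ♙ ♙ · ♙ ♙ ♙│2
1│♖ · ♗ · · ♝ ♔ ·│1
  ─────────────────
  a b c d e f g h


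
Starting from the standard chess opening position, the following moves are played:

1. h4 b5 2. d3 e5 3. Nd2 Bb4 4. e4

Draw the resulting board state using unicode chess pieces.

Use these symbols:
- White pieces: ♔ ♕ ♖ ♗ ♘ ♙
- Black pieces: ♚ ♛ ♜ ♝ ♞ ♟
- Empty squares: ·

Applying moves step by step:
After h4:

♜ ♞ ♝ ♛ ♚ ♝ ♞ ♜
♟ ♟ ♟ ♟ ♟ ♟ ♟ ♟
· · · · · · · ·
· · · · · · · ·
· · · · · · · ♙
· · · · · · · ·
♙ ♙ ♙ ♙ ♙ ♙ ♙ ·
♖ ♘ ♗ ♕ ♔ ♗ ♘ ♖


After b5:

♜ ♞ ♝ ♛ ♚ ♝ ♞ ♜
♟ · ♟ ♟ ♟ ♟ ♟ ♟
· · · · · · · ·
· ♟ · · · · · ·
· · · · · · · ♙
· · · · · · · ·
♙ ♙ ♙ ♙ ♙ ♙ ♙ ·
♖ ♘ ♗ ♕ ♔ ♗ ♘ ♖


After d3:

♜ ♞ ♝ ♛ ♚ ♝ ♞ ♜
♟ · ♟ ♟ ♟ ♟ ♟ ♟
· · · · · · · ·
· ♟ · · · · · ·
· · · · · · · ♙
· · · ♙ · · · ·
♙ ♙ ♙ · ♙ ♙ ♙ ·
♖ ♘ ♗ ♕ ♔ ♗ ♘ ♖


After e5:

♜ ♞ ♝ ♛ ♚ ♝ ♞ ♜
♟ · ♟ ♟ · ♟ ♟ ♟
· · · · · · · ·
· ♟ · · ♟ · · ·
· · · · · · · ♙
· · · ♙ · · · ·
♙ ♙ ♙ · ♙ ♙ ♙ ·
♖ ♘ ♗ ♕ ♔ ♗ ♘ ♖


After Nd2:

♜ ♞ ♝ ♛ ♚ ♝ ♞ ♜
♟ · ♟ ♟ · ♟ ♟ ♟
· · · · · · · ·
· ♟ · · ♟ · · ·
· · · · · · · ♙
· · · ♙ · · · ·
♙ ♙ ♙ ♘ ♙ ♙ ♙ ·
♖ · ♗ ♕ ♔ ♗ ♘ ♖


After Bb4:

♜ ♞ ♝ ♛ ♚ · ♞ ♜
♟ · ♟ ♟ · ♟ ♟ ♟
· · · · · · · ·
· ♟ · · ♟ · · ·
· ♝ · · · · · ♙
· · · ♙ · · · ·
♙ ♙ ♙ ♘ ♙ ♙ ♙ ·
♖ · ♗ ♕ ♔ ♗ ♘ ♖


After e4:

♜ ♞ ♝ ♛ ♚ · ♞ ♜
♟ · ♟ ♟ · ♟ ♟ ♟
· · · · · · · ·
· ♟ · · ♟ · · ·
· ♝ · · ♙ · · ♙
· · · ♙ · · · ·
♙ ♙ ♙ ♘ · ♙ ♙ ·
♖ · ♗ ♕ ♔ ♗ ♘ ♖



  a b c d e f g h
  ─────────────────
8│♜ ♞ ♝ ♛ ♚ · ♞ ♜│8
7│♟ · ♟ ♟ · ♟ ♟ ♟│7
6│· · · · · · · ·│6
5│· ♟ · · ♟ · · ·│5
4│· ♝ · · ♙ · · ♙│4
3│· · · ♙ · · · ·│3
2│♙ ♙ ♙ ♘ · ♙ ♙ ·│2
1│♖ · ♗ ♕ ♔ ♗ ♘ ♖│1
  ─────────────────
  a b c d e f g h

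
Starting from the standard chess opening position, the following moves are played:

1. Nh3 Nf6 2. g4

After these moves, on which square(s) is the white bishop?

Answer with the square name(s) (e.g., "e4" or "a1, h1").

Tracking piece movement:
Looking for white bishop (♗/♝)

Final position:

  a b c d e f g h
  ─────────────────
8│♜ ♞ ♝ ♛ ♚ ♝ · ♜│8
7│♟ ♟ ♟ ♟ ♟ ♟ ♟ ♟│7
6│· · · · · ♞ · ·│6
5│· · · · · · · ·│5
4│· · · · · · ♙ ·│4
3│· · · · · · · ♘│3
2│♙ ♙ ♙ ♙ ♙ ♙ · ♙│2
1│♖ ♘ ♗ ♕ ♔ ♗ · ♖│1
  ─────────────────
  a b c d e f g h


c1, f1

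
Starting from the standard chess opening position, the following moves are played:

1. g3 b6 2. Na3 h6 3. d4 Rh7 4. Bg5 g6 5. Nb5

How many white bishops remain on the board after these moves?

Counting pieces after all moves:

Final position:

  a b c d e f g h
  ─────────────────
8│♜ ♞ ♝ ♛ ♚ ♝ ♞ ·│8
7│♟ · ♟ ♟ ♟ ♟ · ♜│7
6│· ♟ · · · · ♟ ♟│6
5│· ♘ · · · · ♗ ·│5
4│· · · ♙ · · · ·│4
3│· · · · · · ♙ ·│3
2│♙ ♙ ♙ · ♙ ♙ · ♙│2
1│♖ · · ♕ ♔ ♗ ♘ ♖│1
  ─────────────────
  a b c d e f g h


2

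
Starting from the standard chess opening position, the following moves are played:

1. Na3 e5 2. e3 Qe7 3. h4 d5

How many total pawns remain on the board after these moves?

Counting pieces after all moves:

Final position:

  a b c d e f g h
  ─────────────────
8│♜ ♞ ♝ · ♚ ♝ ♞ ♜│8
7│♟ ♟ ♟ · ♛ ♟ ♟ ♟│7
6│· · · · · · · ·│6
5│· · · ♟ ♟ · · ·│5
4│· · · · · · · ♙│4
3│♘ · · · ♙ · · ·│3
2│♙ ♙ ♙ ♙ · ♙ ♙ ·│2
1│♖ · ♗ ♕ ♔ ♗ ♘ ♖│1
  ─────────────────
  a b c d e f g h


16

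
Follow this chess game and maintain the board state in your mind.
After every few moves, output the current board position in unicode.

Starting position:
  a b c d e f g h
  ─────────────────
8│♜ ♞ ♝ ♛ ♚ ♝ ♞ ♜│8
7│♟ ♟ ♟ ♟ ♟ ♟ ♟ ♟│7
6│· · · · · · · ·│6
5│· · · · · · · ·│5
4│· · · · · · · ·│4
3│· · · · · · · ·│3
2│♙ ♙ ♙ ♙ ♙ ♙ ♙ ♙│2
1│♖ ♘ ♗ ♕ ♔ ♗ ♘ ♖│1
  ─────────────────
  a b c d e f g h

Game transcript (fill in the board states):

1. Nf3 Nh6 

  a b c d e f g h
  ─────────────────
8│♜ ♞ ♝ ♛ ♚ ♝ · ♜│8
7│♟ ♟ ♟ ♟ ♟ ♟ ♟ ♟│7
6│· · · · · · · ♞│6
5│· · · · · · · ·│5
4│· · · · · · · ·│4
3│· · · · · ♘ · ·│3
2│♙ ♙ ♙ ♙ ♙ ♙ ♙ ♙│2
1│♖ ♘ ♗ ♕ ♔ ♗ · ♖│1
  ─────────────────
  a b c d e f g h

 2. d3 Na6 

  a b c d e f g h
  ─────────────────
8│♜ · ♝ ♛ ♚ ♝ · ♜│8
7│♟ ♟ ♟ ♟ ♟ ♟ ♟ ♟│7
6│♞ · · · · · · ♞│6
5│· · · · · · · ·│5
4│· · · · · · · ·│4
3│· · · ♙ · ♘ · ·│3
2│♙ ♙ ♙ · ♙ ♙ ♙ ♙│2
1│♖ ♘ ♗ ♕ ♔ ♗ · ♖│1
  ─────────────────
  a b c d e f g h

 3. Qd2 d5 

  a b c d e f g h
  ─────────────────
8│♜ · ♝ ♛ ♚ ♝ · ♜│8
7│♟ ♟ ♟ · ♟ ♟ ♟ ♟│7
6│♞ · · · · · · ♞│6
5│· · · ♟ · · · ·│5
4│· · · · · · · ·│4
3│· · · ♙ · ♘ · ·│3
2│♙ ♙ ♙ ♕ ♙ ♙ ♙ ♙│2
1│♖ ♘ ♗ · ♔ ♗ · ♖│1
  ─────────────────
  a b c d e f g h

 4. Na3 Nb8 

  a b c d e f g h
  ─────────────────
8│♜ ♞ ♝ ♛ ♚ ♝ · ♜│8
7│♟ ♟ ♟ · ♟ ♟ ♟ ♟│7
6│· · · · · · · ♞│6
5│· · · ♟ · · · ·│5
4│· · · · · · · ·│4
3│♘ · · ♙ · ♘ · ·│3
2│♙ ♙ ♙ ♕ ♙ ♙ ♙ ♙│2
1│♖ · ♗ · ♔ ♗ · ♖│1
  ─────────────────
  a b c d e f g h

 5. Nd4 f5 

  a b c d e f g h
  ─────────────────
8│♜ ♞ ♝ ♛ ♚ ♝ · ♜│8
7│♟ ♟ ♟ · ♟ · ♟ ♟│7
6│· · · · · · · ♞│6
5│· · · ♟ · ♟ · ·│5
4│· · · ♘ · · · ·│4
3│♘ · · ♙ · · · ·│3
2│♙ ♙ ♙ ♕ ♙ ♙ ♙ ♙│2
1│♖ · ♗ · ♔ ♗ · ♖│1
  ─────────────────
  a b c d e f g h



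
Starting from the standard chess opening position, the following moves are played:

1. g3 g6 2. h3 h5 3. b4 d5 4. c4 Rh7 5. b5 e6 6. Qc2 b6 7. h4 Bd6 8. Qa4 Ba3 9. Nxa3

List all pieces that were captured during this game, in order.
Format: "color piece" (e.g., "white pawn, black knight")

Tracking captures:
  Nxa3: captured black bishop

black bishop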